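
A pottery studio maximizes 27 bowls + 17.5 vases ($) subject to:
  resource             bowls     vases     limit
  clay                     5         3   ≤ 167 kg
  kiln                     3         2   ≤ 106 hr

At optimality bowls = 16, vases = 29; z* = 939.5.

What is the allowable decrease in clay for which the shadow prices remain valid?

Binding constraints: clay, kiln. The basis is B = [[5,3],[3,2]] with det 1.
Per unit decrease in clay, x* moves by d = (-2, 3).
The basis stays optimal until bowls reaches 0; allowable decrease = 8 kg.

8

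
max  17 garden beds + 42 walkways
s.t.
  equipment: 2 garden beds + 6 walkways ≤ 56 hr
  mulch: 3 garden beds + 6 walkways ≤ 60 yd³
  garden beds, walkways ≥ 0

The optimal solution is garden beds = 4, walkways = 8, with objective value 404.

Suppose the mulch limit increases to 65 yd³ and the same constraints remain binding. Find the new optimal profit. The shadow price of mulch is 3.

Δb = 5, so new z* = 404 + (3)·(5) = 404 + 15 = 419.

419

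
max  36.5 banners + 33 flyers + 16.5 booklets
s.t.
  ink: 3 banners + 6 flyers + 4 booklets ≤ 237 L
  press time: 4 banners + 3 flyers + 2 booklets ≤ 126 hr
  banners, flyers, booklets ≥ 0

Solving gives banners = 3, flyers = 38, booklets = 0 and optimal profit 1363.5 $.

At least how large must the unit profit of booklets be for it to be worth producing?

22

At the optimum: ink uses 237 of 237 (binding); press time uses 126 of 126 (binding).
The binding rows give the dual system: 3·y_ink + 4·y_press time = 36.5 and 6·y_ink + 3·y_press time = 33.
This yields shadow prices y_ink = 1.5, y_press time = 8.
booklets enters the basis when its profit ≥ yᵀa₃ = 1.5·4 + 8·2 = 22.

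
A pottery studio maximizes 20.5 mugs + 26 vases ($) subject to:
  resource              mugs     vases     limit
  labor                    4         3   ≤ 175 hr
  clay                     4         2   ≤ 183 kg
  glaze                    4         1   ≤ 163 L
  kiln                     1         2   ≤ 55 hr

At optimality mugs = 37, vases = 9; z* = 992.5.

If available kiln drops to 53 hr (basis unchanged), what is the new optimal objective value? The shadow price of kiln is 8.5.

Δb = -2, so new z* = 992.5 + (8.5)·(-2) = 992.5 − 17 = 975.5.

975.5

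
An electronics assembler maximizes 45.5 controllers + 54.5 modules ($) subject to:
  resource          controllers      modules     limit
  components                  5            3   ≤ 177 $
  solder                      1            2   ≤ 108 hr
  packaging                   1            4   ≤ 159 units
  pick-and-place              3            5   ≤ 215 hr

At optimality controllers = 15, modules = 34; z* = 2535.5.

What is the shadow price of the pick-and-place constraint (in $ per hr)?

At the optimum: components uses 177 of 177 (binding); solder uses 83 of 108 (slack = 25); packaging uses 151 of 159 (slack = 8); pick-and-place uses 215 of 215 (binding).
Since solder, packaging are not tight, their duals are 0.
Dual feasibility on the basic columns requires 5·y_components + 3·y_pick-and-place = 45.5, 3·y_components + 5·y_pick-and-place = 54.5.
Solving: y_components = 4, y_pick-and-place = 8.5.
Shadow price of pick-and-place = 8.5.

8.5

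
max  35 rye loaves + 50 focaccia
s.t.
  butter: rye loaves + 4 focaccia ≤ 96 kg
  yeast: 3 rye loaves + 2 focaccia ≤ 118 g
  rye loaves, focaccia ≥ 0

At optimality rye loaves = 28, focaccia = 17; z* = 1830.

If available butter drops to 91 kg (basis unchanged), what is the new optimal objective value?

1790

Check each constraint at x*: butter 96/96 (tight); yeast 118/118 (tight).
Dual feasibility on the basic columns requires 1·y_butter + 3·y_yeast = 35, 4·y_butter + 2·y_yeast = 50.
Solving: y_butter = 8, y_yeast = 9.
Δz = y_butter·Δb = 8 × (-5) = -40, so new z* = 1830 − 40 = 1790.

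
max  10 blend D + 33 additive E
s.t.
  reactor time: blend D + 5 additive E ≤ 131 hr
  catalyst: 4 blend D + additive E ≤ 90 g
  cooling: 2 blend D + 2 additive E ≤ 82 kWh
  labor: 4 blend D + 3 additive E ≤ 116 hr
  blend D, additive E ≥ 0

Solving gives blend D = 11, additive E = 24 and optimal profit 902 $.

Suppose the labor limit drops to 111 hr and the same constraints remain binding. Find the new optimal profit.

At the optimum: reactor time uses 131 of 131 (binding); catalyst uses 68 of 90 (slack = 22); cooling uses 70 of 82 (slack = 12); labor uses 116 of 116 (binding).
By complementary slackness, y = 0 for the non-binding constraints.
From A_Bᵀ y = c: 1·y_reactor time + 4·y_labor = 10; 5·y_reactor time + 3·y_labor = 33.
This yields shadow prices y_reactor time = 6, y_labor = 1.
Δz = y_labor·Δb = 1 × (-5) = -5, so new z* = 902 − 5 = 897.

897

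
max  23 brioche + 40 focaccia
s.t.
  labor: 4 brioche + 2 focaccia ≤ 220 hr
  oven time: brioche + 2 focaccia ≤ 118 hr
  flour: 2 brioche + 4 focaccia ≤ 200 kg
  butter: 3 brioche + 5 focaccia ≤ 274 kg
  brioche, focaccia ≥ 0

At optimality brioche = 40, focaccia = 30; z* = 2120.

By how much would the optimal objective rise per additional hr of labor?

At the optimum: labor uses 220 of 220 (binding); oven time uses 100 of 118 (slack = 18); flour uses 200 of 200 (binding); butter uses 270 of 274 (slack = 4).
Since oven time, butter are not tight, their duals are 0.
Dual feasibility on the basic columns requires 4·y_labor + 2·y_flour = 23, 2·y_labor + 4·y_flour = 40.
This yields shadow prices y_labor = 1, y_flour = 9.5.
Shadow price of labor = 1.

1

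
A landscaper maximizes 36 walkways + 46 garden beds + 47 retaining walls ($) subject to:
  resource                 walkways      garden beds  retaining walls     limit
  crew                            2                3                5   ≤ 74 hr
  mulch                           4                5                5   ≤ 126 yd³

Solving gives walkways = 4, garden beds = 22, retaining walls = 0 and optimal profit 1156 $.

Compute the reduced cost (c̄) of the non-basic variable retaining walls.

Both crew and mulch are binding at x*.
From A_Bᵀ y = c: 2·y_crew + 4·y_mulch = 36; 3·y_crew + 5·y_mulch = 46.
This yields shadow prices y_crew = 2, y_mulch = 8.
Reduced cost of retaining walls: c₃ − yᵀa₃ = 47 − (2·5 + 8·5) = 47 − 50 = -3.

-3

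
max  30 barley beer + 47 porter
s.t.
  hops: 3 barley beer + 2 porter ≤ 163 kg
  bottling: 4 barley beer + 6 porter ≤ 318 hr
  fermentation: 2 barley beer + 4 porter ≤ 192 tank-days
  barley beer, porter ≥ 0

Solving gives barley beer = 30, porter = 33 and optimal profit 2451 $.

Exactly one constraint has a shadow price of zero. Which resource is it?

hops: 156/163 (slack 7)
bottling: 318/318 (binding)
fermentation: 192/192 (binding)
By complementary slackness, a constraint with positive slack has shadow price 0 → hops.

hops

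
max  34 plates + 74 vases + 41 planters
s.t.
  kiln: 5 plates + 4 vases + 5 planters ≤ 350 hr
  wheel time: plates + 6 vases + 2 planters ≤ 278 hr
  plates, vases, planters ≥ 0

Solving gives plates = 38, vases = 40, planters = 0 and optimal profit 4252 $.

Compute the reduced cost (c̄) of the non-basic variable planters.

Check each constraint at x*: kiln 350/350 (tight); wheel time 278/278 (tight).
From A_Bᵀ y = c: 5·y_kiln + 1·y_wheel time = 34; 4·y_kiln + 6·y_wheel time = 74.
This yields shadow prices y_kiln = 5, y_wheel time = 9.
Reduced cost of planters: c₃ − yᵀa₃ = 41 − (5·5 + 9·2) = 41 − 43 = -2.

-2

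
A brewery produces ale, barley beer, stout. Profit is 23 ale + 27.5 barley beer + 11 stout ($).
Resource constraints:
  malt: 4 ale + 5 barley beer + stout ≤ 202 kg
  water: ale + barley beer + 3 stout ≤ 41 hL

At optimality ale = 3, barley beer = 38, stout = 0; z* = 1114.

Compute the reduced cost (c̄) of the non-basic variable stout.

-8.5

At the optimum: malt uses 202 of 202 (binding); water uses 41 of 41 (binding).
From A_Bᵀ y = c: 4·y_malt + 1·y_water = 23; 5·y_malt + 1·y_water = 27.5.
This yields shadow prices y_malt = 4.5, y_water = 5.
Reduced cost of stout: c₃ − yᵀa₃ = 11 − (4.5·1 + 5·3) = 11 − 19.5 = -8.5.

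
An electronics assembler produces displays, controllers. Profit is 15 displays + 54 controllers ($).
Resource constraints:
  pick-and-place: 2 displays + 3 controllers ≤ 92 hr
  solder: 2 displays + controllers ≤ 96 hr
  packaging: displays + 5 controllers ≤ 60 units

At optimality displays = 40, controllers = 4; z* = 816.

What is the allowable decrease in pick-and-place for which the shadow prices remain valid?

Binding constraints: pick-and-place, packaging. The basis is B = [[2,3],[1,5]] with det 7.
Per unit decrease in pick-and-place, x* moves by d = (-0.7143, 0.1429).
The basis stays optimal until displays reaches 0; allowable decrease = 56 hr.

56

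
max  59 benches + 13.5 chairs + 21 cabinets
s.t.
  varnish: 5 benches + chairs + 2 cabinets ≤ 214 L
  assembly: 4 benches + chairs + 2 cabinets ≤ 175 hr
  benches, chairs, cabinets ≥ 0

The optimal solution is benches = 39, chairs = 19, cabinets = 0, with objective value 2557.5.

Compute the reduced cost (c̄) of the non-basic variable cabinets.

-6

Both varnish and assembly are binding at x*.
From A_Bᵀ y = c: 5·y_varnish + 4·y_assembly = 59; 1·y_varnish + 1·y_assembly = 13.5.
Solving: y_varnish = 5, y_assembly = 8.5.
Reduced cost of cabinets: c₃ − yᵀa₃ = 21 − (5·2 + 8.5·2) = 21 − 27 = -6.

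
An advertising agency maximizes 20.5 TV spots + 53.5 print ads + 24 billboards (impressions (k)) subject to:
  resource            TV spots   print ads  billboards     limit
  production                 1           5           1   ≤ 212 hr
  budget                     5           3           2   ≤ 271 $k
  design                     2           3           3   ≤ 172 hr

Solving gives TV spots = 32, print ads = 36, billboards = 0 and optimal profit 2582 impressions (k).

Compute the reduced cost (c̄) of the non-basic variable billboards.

At the optimum: production uses 212 of 212 (binding); budget uses 268 of 271 (slack = 3); design uses 172 of 172 (binding).
Slack constraints have shadow price 0 (complementary slackness).
From A_Bᵀ y = c: 1·y_production + 2·y_design = 20.5; 5·y_production + 3·y_design = 53.5.
→ y_production = 6.5 and y_design = 7.
Reduced cost of billboards: c₃ − yᵀa₃ = 24 − (6.5·1 + 7·3) = 24 − 27.5 = -3.5.

-3.5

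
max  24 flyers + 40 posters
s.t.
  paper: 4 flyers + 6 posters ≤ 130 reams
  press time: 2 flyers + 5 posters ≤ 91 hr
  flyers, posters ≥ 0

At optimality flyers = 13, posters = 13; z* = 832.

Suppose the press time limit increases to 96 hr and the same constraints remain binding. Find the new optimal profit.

842

Both paper and press time are binding at x*.
The binding rows give the dual system: 4·y_paper + 2·y_press time = 24 and 6·y_paper + 5·y_press time = 40.
Solving: y_paper = 5, y_press time = 2.
Δz = y_press time·Δb = 2 × (5) = 10, so new z* = 832 + 10 = 842.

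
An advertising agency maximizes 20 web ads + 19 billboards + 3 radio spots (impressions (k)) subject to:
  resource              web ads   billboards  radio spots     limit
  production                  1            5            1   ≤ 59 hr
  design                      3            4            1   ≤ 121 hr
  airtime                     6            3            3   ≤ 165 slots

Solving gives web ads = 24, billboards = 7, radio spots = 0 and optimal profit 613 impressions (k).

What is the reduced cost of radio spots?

-8

At the optimum: production uses 59 of 59 (binding); design uses 100 of 121 (slack = 21); airtime uses 165 of 165 (binding).
Slack constraints have shadow price 0 (complementary slackness).
From A_Bᵀ y = c: 1·y_production + 6·y_airtime = 20; 5·y_production + 3·y_airtime = 19.
→ y_production = 2 and y_airtime = 3.
Reduced cost of radio spots: c₃ − yᵀa₃ = 3 − (2·1 + 3·3) = 3 − 11 = -8.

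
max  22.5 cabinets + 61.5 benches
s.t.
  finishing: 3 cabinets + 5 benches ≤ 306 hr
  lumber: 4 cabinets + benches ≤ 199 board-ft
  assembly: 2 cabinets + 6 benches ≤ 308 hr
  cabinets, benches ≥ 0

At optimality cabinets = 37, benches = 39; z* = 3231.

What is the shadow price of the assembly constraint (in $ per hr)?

9

At the optimum: finishing uses 306 of 306 (binding); lumber uses 187 of 199 (slack = 12); assembly uses 308 of 308 (binding).
Since lumber is not tight, its dual is 0.
From A_Bᵀ y = c: 3·y_finishing + 2·y_assembly = 22.5; 5·y_finishing + 6·y_assembly = 61.5.
Solving: y_finishing = 1.5, y_assembly = 9.
Shadow price of assembly = 9.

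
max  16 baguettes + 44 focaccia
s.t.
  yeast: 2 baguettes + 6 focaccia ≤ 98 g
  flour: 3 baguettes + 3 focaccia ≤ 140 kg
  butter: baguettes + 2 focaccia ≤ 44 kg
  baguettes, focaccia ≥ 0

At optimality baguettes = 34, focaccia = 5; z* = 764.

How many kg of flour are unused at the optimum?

23

flour used = 3·34 + 3·5 = 117; slack = 140 − 117 = 23.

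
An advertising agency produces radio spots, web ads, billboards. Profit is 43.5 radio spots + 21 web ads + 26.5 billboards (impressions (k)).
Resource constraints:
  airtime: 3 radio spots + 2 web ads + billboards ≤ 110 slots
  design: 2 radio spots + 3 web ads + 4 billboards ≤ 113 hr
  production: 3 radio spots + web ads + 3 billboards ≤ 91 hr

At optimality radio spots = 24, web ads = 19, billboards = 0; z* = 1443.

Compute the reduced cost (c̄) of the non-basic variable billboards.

At the optimum: airtime uses 110 of 110 (binding); design uses 105 of 113 (slack = 8); production uses 91 of 91 (binding).
By complementary slackness, y = 0 for the non-binding constraint.
Dual feasibility on the basic columns requires 3·y_airtime + 3·y_production = 43.5, 2·y_airtime + 1·y_production = 21.
Solving: y_airtime = 6.5, y_production = 8.
Reduced cost of billboards: c₃ − yᵀa₃ = 26.5 − (6.5·1 + 8·3) = 26.5 − 30.5 = -4.

-4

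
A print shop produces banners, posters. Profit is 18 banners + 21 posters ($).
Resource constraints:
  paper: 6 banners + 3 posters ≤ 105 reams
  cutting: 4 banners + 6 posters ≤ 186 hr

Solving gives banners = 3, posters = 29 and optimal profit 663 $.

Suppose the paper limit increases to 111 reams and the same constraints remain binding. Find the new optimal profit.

Check each constraint at x*: paper 105/105 (tight); cutting 186/186 (tight).
From A_Bᵀ y = c: 6·y_paper + 4·y_cutting = 18; 3·y_paper + 6·y_cutting = 21.
→ y_paper = 1 and y_cutting = 3.
Δz = y_paper·Δb = 1 × (6) = 6, so new z* = 663 + 6 = 669.

669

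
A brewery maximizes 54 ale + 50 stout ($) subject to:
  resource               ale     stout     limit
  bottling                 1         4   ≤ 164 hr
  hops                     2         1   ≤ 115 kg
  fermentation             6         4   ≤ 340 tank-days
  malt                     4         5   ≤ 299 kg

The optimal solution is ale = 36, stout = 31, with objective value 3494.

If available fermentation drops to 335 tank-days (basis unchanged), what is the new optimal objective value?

3469

At the optimum: bottling uses 160 of 164 (slack = 4); hops uses 103 of 115 (slack = 12); fermentation uses 340 of 340 (binding); malt uses 299 of 299 (binding).
By complementary slackness, y = 0 for the non-binding constraints.
The binding rows give the dual system: 6·y_fermentation + 4·y_malt = 54 and 4·y_fermentation + 5·y_malt = 50.
Solving: y_fermentation = 5, y_malt = 6.
Δz = y_fermentation·Δb = 5 × (-5) = -25, so new z* = 3494 − 25 = 3469.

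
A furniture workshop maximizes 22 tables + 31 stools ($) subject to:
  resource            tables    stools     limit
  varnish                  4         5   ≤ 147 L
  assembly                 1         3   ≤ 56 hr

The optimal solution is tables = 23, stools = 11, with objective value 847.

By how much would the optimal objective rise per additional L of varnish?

5

Check each constraint at x*: varnish 147/147 (tight); assembly 56/56 (tight).
The binding rows give the dual system: 4·y_varnish + 1·y_assembly = 22 and 5·y_varnish + 3·y_assembly = 31.
Solving: y_varnish = 5, y_assembly = 2.
Shadow price of varnish = 5.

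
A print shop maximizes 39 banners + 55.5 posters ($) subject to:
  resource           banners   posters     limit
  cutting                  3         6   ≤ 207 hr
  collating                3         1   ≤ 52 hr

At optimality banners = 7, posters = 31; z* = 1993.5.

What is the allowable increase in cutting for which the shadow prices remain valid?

Binding constraints: cutting, collating. The basis is B = [[3,6],[3,1]] with det -15.
Per unit increase in cutting, x* moves by d = (-0.0667, 0.2).
The basis stays optimal until banners reaches 0; allowable increase = 105 hr.

105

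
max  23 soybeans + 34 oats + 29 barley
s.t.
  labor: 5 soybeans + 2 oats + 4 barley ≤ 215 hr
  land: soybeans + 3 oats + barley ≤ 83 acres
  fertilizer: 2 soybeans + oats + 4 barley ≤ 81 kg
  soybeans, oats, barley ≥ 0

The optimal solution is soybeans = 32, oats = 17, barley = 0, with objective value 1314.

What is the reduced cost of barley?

Binding: land and fertilizer. Non-binding: labor (21 unused).
By complementary slackness, y = 0 for the non-binding constraint.
Dual feasibility on the basic columns requires 1·y_land + 2·y_fertilizer = 23, 3·y_land + 1·y_fertilizer = 34.
This yields shadow prices y_land = 9, y_fertilizer = 7.
Reduced cost of barley: c₃ − yᵀa₃ = 29 − (9·1 + 7·4) = 29 − 37 = -8.

-8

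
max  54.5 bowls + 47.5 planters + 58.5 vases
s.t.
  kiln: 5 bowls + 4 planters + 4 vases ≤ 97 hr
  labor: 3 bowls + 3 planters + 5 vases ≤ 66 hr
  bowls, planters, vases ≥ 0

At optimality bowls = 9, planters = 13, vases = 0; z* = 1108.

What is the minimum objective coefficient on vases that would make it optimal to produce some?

60.5

Check each constraint at x*: kiln 97/97 (tight); labor 66/66 (tight).
Dual feasibility on the basic columns requires 5·y_kiln + 3·y_labor = 54.5, 4·y_kiln + 3·y_labor = 47.5.
→ y_kiln = 7 and y_labor = 6.5.
vases enters the basis when its profit ≥ yᵀa₃ = 7·4 + 6.5·5 = 60.5.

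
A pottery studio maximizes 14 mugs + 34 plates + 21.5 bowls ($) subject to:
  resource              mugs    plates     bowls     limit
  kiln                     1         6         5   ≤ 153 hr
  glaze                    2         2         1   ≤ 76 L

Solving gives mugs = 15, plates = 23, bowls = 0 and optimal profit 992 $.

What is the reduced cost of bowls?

Both kiln and glaze are binding at x*.
From A_Bᵀ y = c: 1·y_kiln + 2·y_glaze = 14; 6·y_kiln + 2·y_glaze = 34.
This yields shadow prices y_kiln = 4, y_glaze = 5.
Reduced cost of bowls: c₃ − yᵀa₃ = 21.5 − (4·5 + 5·1) = 21.5 − 25 = -3.5.

-3.5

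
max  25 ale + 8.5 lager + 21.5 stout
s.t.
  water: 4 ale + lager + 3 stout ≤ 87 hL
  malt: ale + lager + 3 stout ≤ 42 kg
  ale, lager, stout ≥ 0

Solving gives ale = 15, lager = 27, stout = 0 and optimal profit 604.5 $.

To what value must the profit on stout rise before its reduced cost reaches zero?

25.5

Check each constraint at x*: water 87/87 (tight); malt 42/42 (tight).
The binding rows give the dual system: 4·y_water + 1·y_malt = 25 and 1·y_water + 1·y_malt = 8.5.
Solving: y_water = 5.5, y_malt = 3.
stout enters the basis when its profit ≥ yᵀa₃ = 5.5·3 + 3·3 = 25.5.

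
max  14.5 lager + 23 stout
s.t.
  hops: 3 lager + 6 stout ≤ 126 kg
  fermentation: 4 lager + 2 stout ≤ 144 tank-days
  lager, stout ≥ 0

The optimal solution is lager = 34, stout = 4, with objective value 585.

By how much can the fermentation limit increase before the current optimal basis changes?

Binding constraints: hops, fermentation. The basis is B = [[3,6],[4,2]] with det -18.
Per unit increase in fermentation, x* moves by d = (0.3333, -0.1667).
The basis stays optimal until stout reaches 0; allowable increase = 24 tank-days.

24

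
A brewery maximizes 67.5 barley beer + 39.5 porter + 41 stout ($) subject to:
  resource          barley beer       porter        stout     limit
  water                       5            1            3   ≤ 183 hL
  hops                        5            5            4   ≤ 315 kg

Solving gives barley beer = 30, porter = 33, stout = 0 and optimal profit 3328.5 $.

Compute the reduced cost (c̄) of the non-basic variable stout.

-6

Check each constraint at x*: water 183/183 (tight); hops 315/315 (tight).
The binding rows give the dual system: 5·y_water + 5·y_hops = 67.5 and 1·y_water + 5·y_hops = 39.5.
→ y_water = 7 and y_hops = 6.5.
Reduced cost of stout: c₃ − yᵀa₃ = 41 − (7·3 + 6.5·4) = 41 − 47 = -6.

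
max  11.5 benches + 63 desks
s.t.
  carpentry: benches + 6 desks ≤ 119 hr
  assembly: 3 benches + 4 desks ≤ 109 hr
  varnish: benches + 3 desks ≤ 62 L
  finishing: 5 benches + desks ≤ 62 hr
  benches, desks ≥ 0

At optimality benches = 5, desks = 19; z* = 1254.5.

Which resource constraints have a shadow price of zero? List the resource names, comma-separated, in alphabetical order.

carpentry: 119/119 (binding)
assembly: 91/109 (slack 18)
varnish: 62/62 (binding)
finishing: 44/62 (slack 18)
By complementary slackness, a constraint with positive slack has shadow price 0 → assembly, finishing.

assembly, finishing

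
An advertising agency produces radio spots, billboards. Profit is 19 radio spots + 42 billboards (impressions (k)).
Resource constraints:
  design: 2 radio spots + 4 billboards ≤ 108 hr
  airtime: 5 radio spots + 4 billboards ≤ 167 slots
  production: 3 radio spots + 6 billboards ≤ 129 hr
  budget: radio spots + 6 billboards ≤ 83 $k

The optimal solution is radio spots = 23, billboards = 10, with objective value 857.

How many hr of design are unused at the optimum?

design used = 2·23 + 4·10 = 86; slack = 108 − 86 = 22.

22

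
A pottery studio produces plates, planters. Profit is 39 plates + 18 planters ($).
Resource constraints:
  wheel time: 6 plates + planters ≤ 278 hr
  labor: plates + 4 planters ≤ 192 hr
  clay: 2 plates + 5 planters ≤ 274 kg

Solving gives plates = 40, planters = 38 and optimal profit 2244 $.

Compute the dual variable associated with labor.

3

Check each constraint at x*: wheel time 278/278 (tight); labor 192/192 (tight); clay 270/274 (slack 4).
By complementary slackness, y = 0 for the non-binding constraint.
Dual feasibility on the basic columns requires 6·y_wheel time + 1·y_labor = 39, 1·y_wheel time + 4·y_labor = 18.
This yields shadow prices y_wheel time = 6, y_labor = 3.
Shadow price of labor = 3.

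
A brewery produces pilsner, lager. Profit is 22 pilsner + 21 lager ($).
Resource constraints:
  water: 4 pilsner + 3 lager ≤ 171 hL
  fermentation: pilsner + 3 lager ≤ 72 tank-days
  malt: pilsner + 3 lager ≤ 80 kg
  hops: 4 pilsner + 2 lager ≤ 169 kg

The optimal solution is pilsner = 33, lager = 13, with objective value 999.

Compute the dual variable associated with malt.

0

At the optimum: water uses 171 of 171 (binding); fermentation uses 72 of 72 (binding); malt uses 72 of 80 (slack = 8); hops uses 158 of 169 (slack = 11).
Slack constraints have shadow price 0 (complementary slackness).
Dual feasibility on the basic columns requires 4·y_water + 1·y_fermentation = 22, 3·y_water + 3·y_fermentation = 21.
Solving: y_water = 5, y_fermentation = 2.
Shadow price of malt = 0.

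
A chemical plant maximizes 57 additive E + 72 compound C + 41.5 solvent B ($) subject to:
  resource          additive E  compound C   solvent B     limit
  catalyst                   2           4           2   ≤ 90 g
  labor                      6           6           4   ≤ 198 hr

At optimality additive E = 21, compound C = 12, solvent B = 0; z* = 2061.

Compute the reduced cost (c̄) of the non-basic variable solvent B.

Check each constraint at x*: catalyst 90/90 (tight); labor 198/198 (tight).
The binding rows give the dual system: 2·y_catalyst + 6·y_labor = 57 and 4·y_catalyst + 6·y_labor = 72.
Solving: y_catalyst = 7.5, y_labor = 7.
Reduced cost of solvent B: c₃ − yᵀa₃ = 41.5 − (7.5·2 + 7·4) = 41.5 − 43 = -1.5.

-1.5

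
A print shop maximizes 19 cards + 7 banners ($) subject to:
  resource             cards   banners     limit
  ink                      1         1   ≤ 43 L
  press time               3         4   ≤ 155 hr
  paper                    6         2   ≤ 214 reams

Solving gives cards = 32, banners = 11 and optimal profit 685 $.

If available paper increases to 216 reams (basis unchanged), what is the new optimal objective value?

Check each constraint at x*: ink 43/43 (tight); press time 140/155 (slack 15); paper 214/214 (tight).
Slack constraints have shadow price 0 (complementary slackness).
The binding rows give the dual system: 1·y_ink + 6·y_paper = 19 and 1·y_ink + 2·y_paper = 7.
This yields shadow prices y_ink = 1, y_paper = 3.
Δz = y_paper·Δb = 3 × (2) = 6, so new z* = 685 + 6 = 691.

691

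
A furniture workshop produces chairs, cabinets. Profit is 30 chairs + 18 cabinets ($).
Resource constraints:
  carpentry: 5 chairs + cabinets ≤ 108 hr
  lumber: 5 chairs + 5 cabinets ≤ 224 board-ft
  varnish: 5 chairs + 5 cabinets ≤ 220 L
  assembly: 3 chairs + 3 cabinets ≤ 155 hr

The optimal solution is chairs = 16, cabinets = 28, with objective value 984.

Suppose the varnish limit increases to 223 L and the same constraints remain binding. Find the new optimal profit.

993

At the optimum: carpentry uses 108 of 108 (binding); lumber uses 220 of 224 (slack = 4); varnish uses 220 of 220 (binding); assembly uses 132 of 155 (slack = 23).
By complementary slackness, y = 0 for the non-binding constraints.
From A_Bᵀ y = c: 5·y_carpentry + 5·y_varnish = 30; 1·y_carpentry + 5·y_varnish = 18.
→ y_carpentry = 3 and y_varnish = 3.
Δz = y_varnish·Δb = 3 × (3) = 9, so new z* = 984 + 9 = 993.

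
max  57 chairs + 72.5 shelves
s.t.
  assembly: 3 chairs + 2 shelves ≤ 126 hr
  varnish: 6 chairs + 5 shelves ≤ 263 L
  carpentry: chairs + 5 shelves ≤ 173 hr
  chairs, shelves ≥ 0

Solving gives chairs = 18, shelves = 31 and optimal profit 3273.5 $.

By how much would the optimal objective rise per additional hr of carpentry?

6

At the optimum: assembly uses 116 of 126 (slack = 10); varnish uses 263 of 263 (binding); carpentry uses 173 of 173 (binding).
By complementary slackness, y = 0 for the non-binding constraint.
From A_Bᵀ y = c: 6·y_varnish + 1·y_carpentry = 57; 5·y_varnish + 5·y_carpentry = 72.5.
This yields shadow prices y_varnish = 8.5, y_carpentry = 6.
Shadow price of carpentry = 6.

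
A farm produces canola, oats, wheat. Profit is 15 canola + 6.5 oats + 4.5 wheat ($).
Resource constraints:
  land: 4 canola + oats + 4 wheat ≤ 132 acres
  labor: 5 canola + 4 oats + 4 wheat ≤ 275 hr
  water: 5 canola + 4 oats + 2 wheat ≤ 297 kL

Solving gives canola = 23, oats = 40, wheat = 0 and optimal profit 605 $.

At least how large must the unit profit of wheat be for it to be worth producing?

14

At the optimum: land uses 132 of 132 (binding); labor uses 275 of 275 (binding); water uses 275 of 297 (slack = 22).
Since water is not tight, its dual is 0.
Dual feasibility on the basic columns requires 4·y_land + 5·y_labor = 15, 1·y_land + 4·y_labor = 6.5.
→ y_land = 2.5 and y_labor = 1.
wheat enters the basis when its profit ≥ yᵀa₃ = 2.5·4 + 1·4 = 14.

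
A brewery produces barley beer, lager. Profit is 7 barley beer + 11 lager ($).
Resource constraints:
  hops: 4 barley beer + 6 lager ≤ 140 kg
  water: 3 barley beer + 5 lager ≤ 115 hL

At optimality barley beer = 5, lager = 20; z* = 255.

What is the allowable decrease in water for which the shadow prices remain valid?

10

Binding constraints: hops, water. The basis is B = [[4,6],[3,5]] with det 2.
Per unit decrease in water, x* moves by d = (3, -2).
The basis stays optimal until lager reaches 0; allowable decrease = 10 hL.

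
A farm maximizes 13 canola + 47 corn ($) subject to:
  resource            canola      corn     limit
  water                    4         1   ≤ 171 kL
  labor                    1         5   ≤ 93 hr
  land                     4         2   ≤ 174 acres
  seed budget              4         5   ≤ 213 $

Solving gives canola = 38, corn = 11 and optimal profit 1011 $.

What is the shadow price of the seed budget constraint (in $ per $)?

0

At the optimum: water uses 163 of 171 (slack = 8); labor uses 93 of 93 (binding); land uses 174 of 174 (binding); seed budget uses 207 of 213 (slack = 6).
By complementary slackness, y = 0 for the non-binding constraints.
The binding rows give the dual system: 1·y_labor + 4·y_land = 13 and 5·y_labor + 2·y_land = 47.
This yields shadow prices y_labor = 9, y_land = 1.
Shadow price of seed budget = 0.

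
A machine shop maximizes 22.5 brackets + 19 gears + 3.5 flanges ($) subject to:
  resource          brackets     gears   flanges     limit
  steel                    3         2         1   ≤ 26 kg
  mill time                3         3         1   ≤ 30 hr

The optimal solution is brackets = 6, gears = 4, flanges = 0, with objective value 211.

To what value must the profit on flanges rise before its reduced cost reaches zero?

Check each constraint at x*: steel 26/26 (tight); mill time 30/30 (tight).
From A_Bᵀ y = c: 3·y_steel + 3·y_mill time = 22.5; 2·y_steel + 3·y_mill time = 19.
Solving: y_steel = 3.5, y_mill time = 4.
flanges enters the basis when its profit ≥ yᵀa₃ = 3.5·1 + 4·1 = 7.5.

7.5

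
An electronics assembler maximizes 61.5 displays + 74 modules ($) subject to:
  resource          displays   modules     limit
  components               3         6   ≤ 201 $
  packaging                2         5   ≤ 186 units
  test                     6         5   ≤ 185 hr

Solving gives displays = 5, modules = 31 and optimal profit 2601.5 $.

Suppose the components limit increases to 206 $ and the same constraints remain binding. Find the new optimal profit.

Check each constraint at x*: components 201/201 (tight); packaging 165/186 (slack 21); test 185/185 (tight).
Slack constraints have shadow price 0 (complementary slackness).
From A_Bᵀ y = c: 3·y_components + 6·y_test = 61.5; 6·y_components + 5·y_test = 74.
This yields shadow prices y_components = 6.5, y_test = 7.
Δz = y_components·Δb = 6.5 × (5) = 32.5, so new z* = 2601.5 + 32.5 = 2634.

2634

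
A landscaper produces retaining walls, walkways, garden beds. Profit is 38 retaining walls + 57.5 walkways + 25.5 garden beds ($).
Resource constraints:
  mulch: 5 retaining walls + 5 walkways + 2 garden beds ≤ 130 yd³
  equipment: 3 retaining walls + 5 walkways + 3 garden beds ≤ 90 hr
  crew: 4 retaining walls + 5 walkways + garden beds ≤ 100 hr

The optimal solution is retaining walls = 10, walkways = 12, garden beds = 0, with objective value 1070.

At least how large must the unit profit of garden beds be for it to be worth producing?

27.5

Binding: equipment and crew. Non-binding: mulch (20 unused).
By complementary slackness, y = 0 for the non-binding constraint.
From A_Bᵀ y = c: 3·y_equipment + 4·y_crew = 38; 5·y_equipment + 5·y_crew = 57.5.
This yields shadow prices y_equipment = 8, y_crew = 3.5.
garden beds enters the basis when its profit ≥ yᵀa₃ = 8·3 + 3.5·1 = 27.5.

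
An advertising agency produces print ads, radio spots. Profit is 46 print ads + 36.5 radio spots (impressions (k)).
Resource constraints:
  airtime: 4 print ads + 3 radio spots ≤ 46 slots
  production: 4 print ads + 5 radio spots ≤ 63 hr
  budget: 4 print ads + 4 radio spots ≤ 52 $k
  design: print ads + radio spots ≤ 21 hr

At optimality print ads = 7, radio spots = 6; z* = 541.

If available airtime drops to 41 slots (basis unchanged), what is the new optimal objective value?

493.5

Check each constraint at x*: airtime 46/46 (tight); production 58/63 (slack 5); budget 52/52 (tight); design 13/21 (slack 8).
By complementary slackness, y = 0 for the non-binding constraints.
The binding rows give the dual system: 4·y_airtime + 4·y_budget = 46 and 3·y_airtime + 4·y_budget = 36.5.
Solving: y_airtime = 9.5, y_budget = 2.
Δz = y_airtime·Δb = 9.5 × (-5) = -47.5, so new z* = 541 − 47.5 = 493.5.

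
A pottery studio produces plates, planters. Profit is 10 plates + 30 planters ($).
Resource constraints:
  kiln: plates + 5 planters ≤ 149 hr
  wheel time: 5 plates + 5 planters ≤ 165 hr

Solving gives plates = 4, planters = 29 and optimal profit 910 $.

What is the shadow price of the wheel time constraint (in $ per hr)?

1

At the optimum: kiln uses 149 of 149 (binding); wheel time uses 165 of 165 (binding).
The binding rows give the dual system: 1·y_kiln + 5·y_wheel time = 10 and 5·y_kiln + 5·y_wheel time = 30.
This yields shadow prices y_kiln = 5, y_wheel time = 1.
Shadow price of wheel time = 1.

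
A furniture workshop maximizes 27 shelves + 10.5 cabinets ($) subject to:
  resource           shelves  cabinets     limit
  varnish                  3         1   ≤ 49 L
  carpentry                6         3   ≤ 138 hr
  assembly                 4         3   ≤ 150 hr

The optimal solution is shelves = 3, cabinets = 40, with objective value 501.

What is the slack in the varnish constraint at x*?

0

varnish used = 3·3 + 1·40 = 49; slack = 49 − 49 = 0.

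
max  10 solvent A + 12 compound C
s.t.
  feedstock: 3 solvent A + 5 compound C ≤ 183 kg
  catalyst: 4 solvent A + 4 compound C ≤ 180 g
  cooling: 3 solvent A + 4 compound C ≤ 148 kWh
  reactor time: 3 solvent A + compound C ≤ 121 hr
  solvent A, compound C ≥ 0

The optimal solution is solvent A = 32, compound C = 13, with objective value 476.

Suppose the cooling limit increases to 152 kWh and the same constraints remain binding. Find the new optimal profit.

484

Binding: catalyst and cooling. Non-binding: feedstock (22 unused), reactor time (12 unused).
Slack constraints have shadow price 0 (complementary slackness).
Dual feasibility on the basic columns requires 4·y_catalyst + 3·y_cooling = 10, 4·y_catalyst + 4·y_cooling = 12.
This yields shadow prices y_catalyst = 1, y_cooling = 2.
Δz = y_cooling·Δb = 2 × (4) = 8, so new z* = 476 + 8 = 484.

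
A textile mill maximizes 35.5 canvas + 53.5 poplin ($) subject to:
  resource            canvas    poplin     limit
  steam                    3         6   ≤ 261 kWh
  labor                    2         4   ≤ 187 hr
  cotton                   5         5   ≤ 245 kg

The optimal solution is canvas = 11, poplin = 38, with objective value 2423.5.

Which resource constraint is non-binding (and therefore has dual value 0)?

steam: 261/261 (binding)
labor: 174/187 (slack 13)
cotton: 245/245 (binding)
By complementary slackness, a constraint with positive slack has shadow price 0 → labor.

labor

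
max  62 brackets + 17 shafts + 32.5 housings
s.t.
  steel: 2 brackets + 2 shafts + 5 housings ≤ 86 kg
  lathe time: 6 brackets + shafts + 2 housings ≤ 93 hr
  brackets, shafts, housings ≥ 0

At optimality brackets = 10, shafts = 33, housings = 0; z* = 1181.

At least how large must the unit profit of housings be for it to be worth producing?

38

Both steel and lathe time are binding at x*.
The binding rows give the dual system: 2·y_steel + 6·y_lathe time = 62 and 2·y_steel + 1·y_lathe time = 17.
Solving: y_steel = 4, y_lathe time = 9.
housings enters the basis when its profit ≥ yᵀa₃ = 4·5 + 9·2 = 38.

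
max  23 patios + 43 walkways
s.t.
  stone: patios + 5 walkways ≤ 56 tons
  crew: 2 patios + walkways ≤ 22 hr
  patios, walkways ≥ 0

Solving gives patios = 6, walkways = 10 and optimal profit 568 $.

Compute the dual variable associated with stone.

7

Check each constraint at x*: stone 56/56 (tight); crew 22/22 (tight).
The binding rows give the dual system: 1·y_stone + 2·y_crew = 23 and 5·y_stone + 1·y_crew = 43.
This yields shadow prices y_stone = 7, y_crew = 8.
Shadow price of stone = 7.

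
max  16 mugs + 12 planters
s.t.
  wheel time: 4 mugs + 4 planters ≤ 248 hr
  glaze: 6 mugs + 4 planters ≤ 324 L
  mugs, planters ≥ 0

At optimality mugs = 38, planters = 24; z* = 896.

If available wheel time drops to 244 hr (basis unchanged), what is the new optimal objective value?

At the optimum: wheel time uses 248 of 248 (binding); glaze uses 324 of 324 (binding).
From A_Bᵀ y = c: 4·y_wheel time + 6·y_glaze = 16; 4·y_wheel time + 4·y_glaze = 12.
→ y_wheel time = 1 and y_glaze = 2.
Δz = y_wheel time·Δb = 1 × (-4) = -4, so new z* = 896 − 4 = 892.

892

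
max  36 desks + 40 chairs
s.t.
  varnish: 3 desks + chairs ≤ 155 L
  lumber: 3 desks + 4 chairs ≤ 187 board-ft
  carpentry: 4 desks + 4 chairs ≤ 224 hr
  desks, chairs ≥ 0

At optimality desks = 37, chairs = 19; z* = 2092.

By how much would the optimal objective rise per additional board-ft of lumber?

Binding: lumber and carpentry. Non-binding: varnish (25 unused).
Slack constraints have shadow price 0 (complementary slackness).
From A_Bᵀ y = c: 3·y_lumber + 4·y_carpentry = 36; 4·y_lumber + 4·y_carpentry = 40.
→ y_lumber = 4 and y_carpentry = 6.
Shadow price of lumber = 4.

4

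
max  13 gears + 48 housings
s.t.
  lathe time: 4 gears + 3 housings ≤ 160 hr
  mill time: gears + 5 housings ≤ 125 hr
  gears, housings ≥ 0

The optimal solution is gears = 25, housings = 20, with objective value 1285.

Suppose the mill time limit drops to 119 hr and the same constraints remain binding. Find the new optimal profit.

1231

At the optimum: lathe time uses 160 of 160 (binding); mill time uses 125 of 125 (binding).
Dual feasibility on the basic columns requires 4·y_lathe time + 1·y_mill time = 13, 3·y_lathe time + 5·y_mill time = 48.
Solving: y_lathe time = 1, y_mill time = 9.
Δz = y_mill time·Δb = 9 × (-6) = -54, so new z* = 1285 − 54 = 1231.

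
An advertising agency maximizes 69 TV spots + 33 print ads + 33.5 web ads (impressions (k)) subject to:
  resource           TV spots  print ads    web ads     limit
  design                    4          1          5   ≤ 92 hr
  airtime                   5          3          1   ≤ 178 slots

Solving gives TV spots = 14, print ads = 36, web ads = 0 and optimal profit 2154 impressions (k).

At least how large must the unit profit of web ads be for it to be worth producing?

39

Both design and airtime are binding at x*.
From A_Bᵀ y = c: 4·y_design + 5·y_airtime = 69; 1·y_design + 3·y_airtime = 33.
This yields shadow prices y_design = 6, y_airtime = 9.
web ads enters the basis when its profit ≥ yᵀa₃ = 6·5 + 9·1 = 39.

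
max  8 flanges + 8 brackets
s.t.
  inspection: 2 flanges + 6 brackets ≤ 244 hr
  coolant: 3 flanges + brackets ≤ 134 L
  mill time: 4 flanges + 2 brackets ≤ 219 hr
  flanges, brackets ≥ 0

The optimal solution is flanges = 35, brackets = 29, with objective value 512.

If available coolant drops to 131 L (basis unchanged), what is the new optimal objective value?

506

Check each constraint at x*: inspection 244/244 (tight); coolant 134/134 (tight); mill time 198/219 (slack 21).
Slack constraints have shadow price 0 (complementary slackness).
The binding rows give the dual system: 2·y_inspection + 3·y_coolant = 8 and 6·y_inspection + 1·y_coolant = 8.
Solving: y_inspection = 1, y_coolant = 2.
Δz = y_coolant·Δb = 2 × (-3) = -6, so new z* = 512 − 6 = 506.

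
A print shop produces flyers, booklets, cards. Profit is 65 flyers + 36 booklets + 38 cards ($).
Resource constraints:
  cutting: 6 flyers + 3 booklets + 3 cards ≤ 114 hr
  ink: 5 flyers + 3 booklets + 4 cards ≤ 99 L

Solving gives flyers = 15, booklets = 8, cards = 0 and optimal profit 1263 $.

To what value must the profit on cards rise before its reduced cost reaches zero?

43

Check each constraint at x*: cutting 114/114 (tight); ink 99/99 (tight).
Dual feasibility on the basic columns requires 6·y_cutting + 5·y_ink = 65, 3·y_cutting + 3·y_ink = 36.
Solving: y_cutting = 5, y_ink = 7.
cards enters the basis when its profit ≥ yᵀa₃ = 5·3 + 7·4 = 43.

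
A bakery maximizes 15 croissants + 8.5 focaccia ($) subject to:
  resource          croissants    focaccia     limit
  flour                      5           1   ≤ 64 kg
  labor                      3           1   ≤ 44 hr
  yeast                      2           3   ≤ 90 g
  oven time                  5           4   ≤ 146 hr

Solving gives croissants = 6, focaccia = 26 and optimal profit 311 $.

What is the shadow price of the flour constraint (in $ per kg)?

0

At the optimum: flour uses 56 of 64 (slack = 8); labor uses 44 of 44 (binding); yeast uses 90 of 90 (binding); oven time uses 134 of 146 (slack = 12).
Slack constraints have shadow price 0 (complementary slackness).
Dual feasibility on the basic columns requires 3·y_labor + 2·y_yeast = 15, 1·y_labor + 3·y_yeast = 8.5.
This yields shadow prices y_labor = 4, y_yeast = 1.5.
Shadow price of flour = 0.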